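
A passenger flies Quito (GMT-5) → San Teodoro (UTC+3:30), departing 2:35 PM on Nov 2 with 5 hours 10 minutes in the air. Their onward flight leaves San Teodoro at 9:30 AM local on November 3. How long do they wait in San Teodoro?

Convert departure to UTC: 2:35 PM + 5:00 = 7:35 PM UTC on Nov 2.
Add 5 hours and 10 minutes flight time → 12:45 AM UTC (Nov 3).
San Teodoro is UTC+3:30, so local arrival = 12:45 AM + 3:30 = 4:15 AM on Nov 3.
Layover = 9:30 AM − 4:15 AM = 5 hours 15 minutes.

5 hours 15 minutes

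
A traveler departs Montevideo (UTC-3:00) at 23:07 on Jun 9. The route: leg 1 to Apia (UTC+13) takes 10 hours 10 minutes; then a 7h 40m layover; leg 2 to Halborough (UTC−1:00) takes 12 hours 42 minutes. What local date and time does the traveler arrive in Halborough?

Convert departure to UTC: 23:07 + 3:00 = 02:07 UTC on Jun 10.
Add 10 hours 10 minutes leg 1 → 12:17 UTC.
Add 7 hours and 40 minutes layover in Apia → 19:57 UTC.
Add 12 hours and 42 minutes leg 2 → 08:39 UTC (Jun 11).
Halborough is UTC−1:00, so local arrival = 08:39 − 1:00 = 07:39 on Jun 11.

07:39 on June 11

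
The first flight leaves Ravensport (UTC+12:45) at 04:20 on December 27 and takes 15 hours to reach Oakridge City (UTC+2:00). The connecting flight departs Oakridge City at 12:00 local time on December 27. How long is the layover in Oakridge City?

Convert departure to UTC: 04:20 − 12:45 = 15:35 UTC on Dec 26.
Add 15 hours flight time → 06:35 UTC (Dec 27).
Oakridge City is UTC+2:00, so local arrival = 06:35 + 2:00 = 08:35 on Dec 27.
Layover = 12:00 − 08:35 = 3 hours 25 minutes.

3 hours 25 minutes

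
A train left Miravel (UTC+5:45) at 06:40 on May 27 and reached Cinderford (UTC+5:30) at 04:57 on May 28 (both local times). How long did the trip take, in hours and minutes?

Departure in UTC: 06:40 − 5:45 = 00:55 on May 27.
Arrival in UTC: 04:57 − 5:30 = 23:27 on May 27.
Elapsed = 23:27 − 00:55 = 22 hours 32 minutes.

22 hours 32 minutes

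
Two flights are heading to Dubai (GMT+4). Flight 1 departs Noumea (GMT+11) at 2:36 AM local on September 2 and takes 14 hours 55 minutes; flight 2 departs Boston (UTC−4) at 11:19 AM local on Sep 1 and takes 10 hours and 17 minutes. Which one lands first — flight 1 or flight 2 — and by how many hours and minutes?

the second, by 4 hours 55 minutes

Flight 1 in UTC: 2:36 AM − 11:00 = 3:36 PM on Sep 1.
+14 hours and 55 minutes → arrive 6:31 AM UTC on Sep 2.
Flight 2 in UTC: 11:19 AM + 4:00 = 3:19 PM on Sep 1.
+10 hours and 17 minutes → arrive 1:36 AM UTC on Sep 2.
Flight 2 lands earlier by 4 hours 55 minutes.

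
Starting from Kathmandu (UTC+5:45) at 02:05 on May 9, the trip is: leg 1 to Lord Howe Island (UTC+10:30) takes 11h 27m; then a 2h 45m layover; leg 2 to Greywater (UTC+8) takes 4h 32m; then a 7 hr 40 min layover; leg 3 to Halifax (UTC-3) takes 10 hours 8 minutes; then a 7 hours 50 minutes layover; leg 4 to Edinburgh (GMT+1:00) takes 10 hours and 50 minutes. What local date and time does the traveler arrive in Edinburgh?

04:32 on May 11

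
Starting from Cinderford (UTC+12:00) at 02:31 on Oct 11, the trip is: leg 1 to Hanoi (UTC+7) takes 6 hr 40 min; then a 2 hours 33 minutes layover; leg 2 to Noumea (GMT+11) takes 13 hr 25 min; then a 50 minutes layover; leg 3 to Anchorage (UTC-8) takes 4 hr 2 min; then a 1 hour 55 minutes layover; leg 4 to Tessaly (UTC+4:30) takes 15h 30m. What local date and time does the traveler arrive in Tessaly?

15:56 on October 12

Convert departure to UTC: 02:31 − 12:00 = 14:31 UTC on Oct 10.
Add 6 hours and 40 minutes leg 1 → 21:11 UTC.
Add 2 hours and 33 minutes layover in Hanoi → 23:44 UTC.
Add 13 hours and 25 minutes leg 2 → 13:09 UTC (Oct 11).
Add 50 minutes layover in Noumea → 13:59 UTC.
Add 4 hours and 2 minutes leg 3 → 18:01 UTC.
Add 1 hour and 55 minutes layover in Anchorage → 19:56 UTC.
Add 15 hours 30 minutes leg 4 → 11:26 UTC (Oct 12).
Tessaly is UTC+4:30, so local arrival = 11:26 + 4:30 = 15:56 on Oct 12.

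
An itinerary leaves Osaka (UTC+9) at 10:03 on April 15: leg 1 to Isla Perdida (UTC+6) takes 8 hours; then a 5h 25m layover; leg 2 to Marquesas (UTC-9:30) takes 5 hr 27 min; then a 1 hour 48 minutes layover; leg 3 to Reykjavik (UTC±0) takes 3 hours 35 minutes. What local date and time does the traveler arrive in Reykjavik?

Convert departure to UTC: 10:03 − 9:00 = 01:03 UTC on Apr 15.
Add 8 hours leg 1 → 09:03 UTC.
Add 5 hours and 25 minutes layover in Isla Perdida → 14:28 UTC.
Add 5 hours and 27 minutes leg 2 → 19:55 UTC.
Add 1 hour 48 minutes layover in Marquesas → 21:43 UTC.
Add 3 hours 35 minutes leg 3 → 01:18 UTC (Apr 16).
Reykjavik is UTC+0, so local arrival is the same: 01:18 on Apr 16.

01:18 on April 16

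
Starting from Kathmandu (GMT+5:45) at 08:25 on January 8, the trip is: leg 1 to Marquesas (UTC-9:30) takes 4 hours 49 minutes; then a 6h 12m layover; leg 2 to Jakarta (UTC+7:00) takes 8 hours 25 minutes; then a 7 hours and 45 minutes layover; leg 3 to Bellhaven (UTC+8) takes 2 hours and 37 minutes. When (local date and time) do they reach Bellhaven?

16:28 on January 9

Convert departure to UTC: 08:25 − 5:45 = 02:40 UTC on Jan 8.
Add 4 hours and 49 minutes leg 1 → 07:29 UTC.
Add 6 hours and 12 minutes layover in Marquesas → 13:41 UTC.
Add 8 hours and 25 minutes leg 2 → 22:06 UTC.
Add 7 hours and 45 minutes layover in Jakarta → 05:51 UTC (Jan 9).
Add 2 hours and 37 minutes leg 3 → 08:28 UTC.
Bellhaven is UTC+8:00, so local arrival = 08:28 + 8:00 = 16:28 on Jan 9.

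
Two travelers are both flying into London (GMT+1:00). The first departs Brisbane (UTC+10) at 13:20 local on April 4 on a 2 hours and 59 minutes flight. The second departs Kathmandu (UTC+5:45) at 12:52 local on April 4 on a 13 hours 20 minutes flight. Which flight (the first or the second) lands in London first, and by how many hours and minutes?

the first, by 14 hours 8 minutes

Flight 1 in UTC: 13:20 − 10:00 = 03:20 on Apr 4.
+2 hours and 59 minutes → arrive 06:19 UTC on Apr 4.
Flight 2 in UTC: 12:52 − 5:45 = 07:07 on Apr 4.
+13 hours and 20 minutes → arrive 20:27 UTC on Apr 4.
Flight 1 lands earlier by 14 hours 8 minutes.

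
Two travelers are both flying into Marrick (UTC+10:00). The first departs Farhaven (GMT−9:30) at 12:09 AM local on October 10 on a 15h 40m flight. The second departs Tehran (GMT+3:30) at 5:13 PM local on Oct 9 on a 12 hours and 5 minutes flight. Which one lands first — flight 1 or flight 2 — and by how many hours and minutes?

Flight 1 in UTC: 12:09 AM + 9:30 = 9:39 AM on Oct 10.
+15 hours and 40 minutes → arrive 1:19 AM UTC on Oct 11.
Flight 2 in UTC: 5:13 PM − 3:30 = 1:43 PM on Oct 9.
+12 hours and 5 minutes → arrive 1:48 AM UTC on Oct 10.
Flight 2 lands earlier by 23 hours 31 minutes.

the second, by 23 hours 31 minutes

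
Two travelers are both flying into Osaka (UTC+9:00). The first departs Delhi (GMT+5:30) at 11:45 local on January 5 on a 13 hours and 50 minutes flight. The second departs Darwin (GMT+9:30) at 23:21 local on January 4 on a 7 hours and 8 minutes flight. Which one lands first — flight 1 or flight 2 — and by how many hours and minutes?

the second, by 23 hours 6 minutes

Flight 1 in UTC: 11:45 − 5:30 = 06:15 on Jan 5.
+13 hours 50 minutes → arrive 20:05 UTC on Jan 5.
Flight 2 in UTC: 23:21 − 9:30 = 13:51 on Jan 4.
+7 hours 8 minutes → arrive 20:59 UTC on Jan 4.
Flight 2 lands earlier by 23 hours 6 minutes.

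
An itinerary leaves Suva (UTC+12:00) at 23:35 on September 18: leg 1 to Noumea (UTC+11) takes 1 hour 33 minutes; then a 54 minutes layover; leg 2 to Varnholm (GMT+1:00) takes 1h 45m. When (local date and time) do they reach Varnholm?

Convert departure to UTC: 23:35 − 12:00 = 11:35 UTC on Sep 18.
Add 1 hour and 33 minutes leg 1 → 13:08 UTC.
Add 54 minutes layover in Noumea → 14:02 UTC.
Add 1 hour 45 minutes leg 2 → 15:47 UTC.
Varnholm is UTC+1:00, so local arrival = 15:47 + 1:00 = 16:47 on Sep 18.

16:47 on Sep 18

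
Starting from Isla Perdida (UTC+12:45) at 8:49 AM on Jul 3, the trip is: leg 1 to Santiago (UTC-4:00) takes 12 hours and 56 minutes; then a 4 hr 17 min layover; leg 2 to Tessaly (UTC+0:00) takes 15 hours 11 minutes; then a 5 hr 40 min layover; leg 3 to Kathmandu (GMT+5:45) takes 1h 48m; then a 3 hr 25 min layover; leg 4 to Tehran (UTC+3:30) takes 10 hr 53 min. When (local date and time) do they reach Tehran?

5:44 AM on July 5

Convert departure to UTC: 8:49 AM − 12:45 = 8:04 PM UTC on Jul 2.
Add 12 hours 56 minutes leg 1 → 9:00 AM UTC (Jul 3).
Add 4 hours and 17 minutes layover in Santiago → 1:17 PM UTC.
Add 15 hours and 11 minutes leg 2 → 4:28 AM UTC (Jul 4).
Add 5 hours 40 minutes layover in Tessaly → 10:08 AM UTC.
Add 1 hour 48 minutes leg 3 → 11:56 AM UTC.
Add 3 hours and 25 minutes layover in Kathmandu → 3:21 PM UTC.
Add 10 hours 53 minutes leg 4 → 2:14 AM UTC (Jul 5).
Tehran is UTC+3:30, so local arrival = 2:14 AM + 3:30 = 5:44 AM on Jul 5.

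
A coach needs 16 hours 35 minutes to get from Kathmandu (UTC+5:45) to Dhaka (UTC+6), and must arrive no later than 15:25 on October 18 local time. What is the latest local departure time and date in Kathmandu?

22:35 on October 17

Target arrival in UTC: 15:25 − 6:00 = 09:25 on Oct 18.
Subtract 16 hours 35 minutes → departure 16:50 UTC on Oct 17.
Kathmandu is UTC+5:45: 16:50 + 5:45 = 22:35 on Oct 17.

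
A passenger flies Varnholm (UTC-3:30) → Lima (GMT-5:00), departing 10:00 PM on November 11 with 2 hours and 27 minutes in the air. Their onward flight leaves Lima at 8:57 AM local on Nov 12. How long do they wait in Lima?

Convert departure to UTC: 10:00 PM + 3:30 = 1:30 AM UTC on Nov 12.
Add 2 hours 27 minutes flight time → 3:57 AM UTC.
Lima is UTC−5:00, so local arrival = 3:57 AM − 5:00 = 10:57 PM on Nov 11.
Layover = 8:57 AM − 10:57 PM (+1 day) = 10 hours.

10 hours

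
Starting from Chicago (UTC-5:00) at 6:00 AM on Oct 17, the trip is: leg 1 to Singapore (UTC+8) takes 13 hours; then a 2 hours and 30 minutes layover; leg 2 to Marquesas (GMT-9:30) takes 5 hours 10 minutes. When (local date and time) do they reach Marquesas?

Convert departure to UTC: 6:00 AM + 5:00 = 11:00 AM UTC on Oct 17.
Add 13 hours leg 1 → 12:00 AM UTC (Oct 18).
Add 2 hours 30 minutes layover in Singapore → 2:30 AM UTC.
Add 5 hours and 10 minutes leg 2 → 7:40 AM UTC.
Marquesas is UTC−9:30, so local arrival = 7:40 AM − 9:30 = 10:10 PM on Oct 17.

10:10 PM on October 17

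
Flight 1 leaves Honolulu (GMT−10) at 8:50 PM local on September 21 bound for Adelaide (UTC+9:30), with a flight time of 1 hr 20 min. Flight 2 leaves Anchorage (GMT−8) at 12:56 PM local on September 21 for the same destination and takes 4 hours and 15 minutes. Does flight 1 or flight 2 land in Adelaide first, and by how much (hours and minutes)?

the second, by 6 hours 59 minutes

Flight 1 in UTC: 8:50 PM + 10:00 = 6:50 AM on Sep 22.
+1 hour 20 minutes → arrive 8:10 AM UTC on Sep 22.
Flight 2 in UTC: 12:56 PM + 8:00 = 8:56 PM on Sep 21.
+4 hours 15 minutes → arrive 1:11 AM UTC on Sep 22.
Flight 2 lands earlier by 6 hours 59 minutes.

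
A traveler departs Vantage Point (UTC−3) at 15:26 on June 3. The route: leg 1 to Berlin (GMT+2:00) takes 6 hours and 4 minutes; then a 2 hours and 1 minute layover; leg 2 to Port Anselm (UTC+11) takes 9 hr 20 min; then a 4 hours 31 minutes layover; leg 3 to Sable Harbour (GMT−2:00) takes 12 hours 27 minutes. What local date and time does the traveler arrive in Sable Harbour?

02:49 on June 5

Convert departure to UTC: 15:26 + 3:00 = 18:26 UTC on Jun 3.
Add 6 hours 4 minutes leg 1 → 00:30 UTC (Jun 4).
Add 2 hours 1 minute layover in Berlin → 02:31 UTC.
Add 9 hours 20 minutes leg 2 → 11:51 UTC.
Add 4 hours and 31 minutes layover in Port Anselm → 16:22 UTC.
Add 12 hours 27 minutes leg 3 → 04:49 UTC (Jun 5).
Sable Harbour is UTC−2:00, so local arrival = 04:49 − 2:00 = 02:49 on Jun 5.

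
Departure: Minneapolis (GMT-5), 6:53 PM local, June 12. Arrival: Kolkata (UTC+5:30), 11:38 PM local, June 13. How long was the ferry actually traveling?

18 hours 15 minutes

Departure in UTC: 6:53 PM + 5:00 = 11:53 PM on Jun 12.
Arrival in UTC: 11:38 PM − 5:30 = 6:08 PM on Jun 13.
Elapsed = 6:08 PM − 11:53 PM (+1 day) = 18 hours 15 minutes.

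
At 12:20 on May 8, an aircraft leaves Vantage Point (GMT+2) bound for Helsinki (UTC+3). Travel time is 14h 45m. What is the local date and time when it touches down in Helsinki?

Convert departure to UTC: 12:20 − 2:00 = 10:20 UTC on May 8.
Add 14 hours 45 minutes travel time → 01:05 UTC (May 9).
Helsinki is UTC+3:00, so local arrival = 01:05 + 3:00 = 04:05 on May 9.

04:05 on May 9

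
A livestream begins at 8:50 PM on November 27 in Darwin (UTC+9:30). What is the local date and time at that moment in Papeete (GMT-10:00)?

1:20 AM on Nov 27

Papeete is 19:30 behind Darwin.
Shift by the zone difference: 8:50 PM − 19:30 = 1:20 AM on Nov 27 in Papeete.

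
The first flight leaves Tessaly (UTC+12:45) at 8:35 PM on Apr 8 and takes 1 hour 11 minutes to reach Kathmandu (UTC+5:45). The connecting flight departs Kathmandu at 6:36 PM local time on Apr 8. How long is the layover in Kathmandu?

Convert departure to UTC: 8:35 PM − 12:45 = 7:50 AM UTC on Apr 8.
Add 1 hour 11 minutes flight time → 9:01 AM UTC.
Kathmandu is UTC+5:45, so local arrival = 9:01 AM + 5:45 = 2:46 PM on Apr 8.
Layover = 6:36 PM − 2:46 PM = 3 hours 50 minutes.

3 hours 50 minutes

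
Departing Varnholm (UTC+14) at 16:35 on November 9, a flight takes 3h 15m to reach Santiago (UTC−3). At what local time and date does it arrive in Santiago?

02:50 on November 9

Convert departure to UTC: 16:35 − 14:00 = 02:35 UTC on Nov 9.
Add 3 hours and 15 minutes travel time → 05:50 UTC.
Santiago is UTC−3:00, so local arrival = 05:50 − 3:00 = 02:50 on Nov 9.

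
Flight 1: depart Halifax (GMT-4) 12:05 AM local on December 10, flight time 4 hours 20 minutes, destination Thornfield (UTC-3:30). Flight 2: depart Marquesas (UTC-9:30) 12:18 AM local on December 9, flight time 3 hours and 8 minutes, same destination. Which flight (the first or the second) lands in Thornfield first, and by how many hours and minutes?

Flight 1 in UTC: 12:05 AM + 4:00 = 4:05 AM on Dec 10.
+4 hours 20 minutes → arrive 8:25 AM UTC on Dec 10.
Flight 2 in UTC: 12:18 AM + 9:30 = 9:48 AM on Dec 9.
+3 hours 8 minutes → arrive 12:56 PM UTC on Dec 9.
Flight 2 lands earlier by 19 hours 29 minutes.

the second, by 19 hours 29 minutes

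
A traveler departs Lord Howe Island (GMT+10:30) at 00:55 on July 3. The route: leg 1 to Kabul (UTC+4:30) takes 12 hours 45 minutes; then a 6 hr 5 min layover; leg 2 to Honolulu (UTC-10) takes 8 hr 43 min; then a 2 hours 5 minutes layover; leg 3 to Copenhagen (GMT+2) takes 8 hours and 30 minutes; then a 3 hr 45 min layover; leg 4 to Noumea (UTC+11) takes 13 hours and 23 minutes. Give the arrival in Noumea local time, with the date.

Convert departure to UTC: 00:55 − 10:30 = 14:25 UTC on Jul 2.
Add 12 hours 45 minutes leg 1 → 03:10 UTC (Jul 3).
Add 6 hours and 5 minutes layover in Kabul → 09:15 UTC.
Add 8 hours 43 minutes leg 2 → 17:58 UTC.
Add 2 hours and 5 minutes layover in Honolulu → 20:03 UTC.
Add 8 hours 30 minutes leg 3 → 04:33 UTC (Jul 4).
Add 3 hours 45 minutes layover in Copenhagen → 08:18 UTC.
Add 13 hours 23 minutes leg 4 → 21:41 UTC.
Noumea is UTC+11:00, so local arrival = 21:41 + 11:00 = 08:41 on Jul 5.

08:41 on July 5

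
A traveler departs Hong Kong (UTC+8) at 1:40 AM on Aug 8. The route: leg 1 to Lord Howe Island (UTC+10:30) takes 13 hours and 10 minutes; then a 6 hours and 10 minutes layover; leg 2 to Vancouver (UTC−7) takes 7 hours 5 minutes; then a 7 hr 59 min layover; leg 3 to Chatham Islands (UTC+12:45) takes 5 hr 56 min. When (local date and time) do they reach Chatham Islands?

10:45 PM on August 9

Convert departure to UTC: 1:40 AM − 8:00 = 5:40 PM UTC on Aug 7.
Add 13 hours 10 minutes leg 1 → 6:50 AM UTC (Aug 8).
Add 6 hours 10 minutes layover in Lord Howe Island → 1:00 PM UTC.
Add 7 hours and 5 minutes leg 2 → 8:05 PM UTC.
Add 7 hours and 59 minutes layover in Vancouver → 4:04 AM UTC (Aug 9).
Add 5 hours and 56 minutes leg 3 → 10:00 AM UTC.
Chatham Islands is UTC+12:45, so local arrival = 10:00 AM + 12:45 = 10:45 PM on Aug 9.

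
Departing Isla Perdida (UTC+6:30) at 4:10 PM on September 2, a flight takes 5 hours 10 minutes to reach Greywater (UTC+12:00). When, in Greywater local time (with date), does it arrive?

2:50 AM on September 3

Convert departure to UTC: 4:10 PM − 6:30 = 9:40 AM UTC on Sep 2.
Add 5 hours and 10 minutes travel time → 2:50 PM UTC.
Greywater is UTC+12:00, so local arrival = 2:50 PM + 12:00 = 2:50 AM on Sep 3.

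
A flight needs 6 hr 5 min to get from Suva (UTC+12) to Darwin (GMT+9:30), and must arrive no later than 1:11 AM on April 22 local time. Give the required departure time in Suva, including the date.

Target arrival in UTC: 1:11 AM − 9:30 = 3:41 PM on Apr 21.
Subtract 6 hours 5 minutes → departure 9:36 AM UTC on Apr 21.
Suva is UTC+12:00: 9:36 AM + 12:00 = 9:36 PM on Apr 21.

9:36 PM on Apr 21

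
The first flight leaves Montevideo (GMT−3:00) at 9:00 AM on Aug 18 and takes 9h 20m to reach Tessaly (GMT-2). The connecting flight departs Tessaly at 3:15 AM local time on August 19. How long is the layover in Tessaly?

Convert departure to UTC: 9:00 AM + 3:00 = 12:00 PM UTC on Aug 18.
Add 9 hours 20 minutes flight time → 9:20 PM UTC.
Tessaly is UTC−2:00, so local arrival = 9:20 PM − 2:00 = 7:20 PM on Aug 18.
Layover = 3:15 AM − 7:20 PM (+1 day) = 7 hours 55 minutes.

7 hours 55 minutes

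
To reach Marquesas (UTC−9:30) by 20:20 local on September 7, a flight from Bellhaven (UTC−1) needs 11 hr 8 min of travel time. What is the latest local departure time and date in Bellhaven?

Target arrival in UTC: 20:20 + 9:30 = 05:50 on Sep 8.
Subtract 11 hours and 8 minutes → departure 18:42 UTC on Sep 7.
Bellhaven is UTC−1:00: 18:42 − 1:00 = 17:42 on Sep 7.

17:42 on Sep 7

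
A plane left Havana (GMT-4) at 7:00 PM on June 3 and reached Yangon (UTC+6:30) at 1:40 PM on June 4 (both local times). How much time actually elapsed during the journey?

8 hours 10 minutes

Yangon is 10:30 ahead of Havana.
Clock-face elapsed time (ignoring zones) is 18 hours 40 minutes.
Actual elapsed = 18 hours 40 minutes − 10:30 = 8 hours 10 minutes.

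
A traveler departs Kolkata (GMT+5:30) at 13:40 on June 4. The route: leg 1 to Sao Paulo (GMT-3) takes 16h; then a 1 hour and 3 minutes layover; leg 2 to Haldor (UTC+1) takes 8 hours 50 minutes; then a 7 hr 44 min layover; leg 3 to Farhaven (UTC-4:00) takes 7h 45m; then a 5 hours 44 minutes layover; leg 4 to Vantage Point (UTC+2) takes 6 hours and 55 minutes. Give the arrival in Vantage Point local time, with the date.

Convert departure to UTC: 13:40 − 5:30 = 08:10 UTC on Jun 4.
Add 16 hours leg 1 → 00:10 UTC (Jun 5).
Add 1 hour and 3 minutes layover in Sao Paulo → 01:13 UTC.
Add 8 hours and 50 minutes leg 2 → 10:03 UTC.
Add 7 hours 44 minutes layover in Haldor → 17:47 UTC.
Add 7 hours and 45 minutes leg 3 → 01:32 UTC (Jun 6).
Add 5 hours and 44 minutes layover in Farhaven → 07:16 UTC.
Add 6 hours 55 minutes leg 4 → 14:11 UTC.
Vantage Point is UTC+2:00, so local arrival = 14:11 + 2:00 = 16:11 on Jun 6.

16:11 on June 6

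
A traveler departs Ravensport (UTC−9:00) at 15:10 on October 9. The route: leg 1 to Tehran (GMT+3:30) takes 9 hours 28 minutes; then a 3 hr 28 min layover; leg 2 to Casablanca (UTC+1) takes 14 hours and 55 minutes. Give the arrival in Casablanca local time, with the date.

05:01 on Oct 11

Convert departure to UTC: 15:10 + 9:00 = 00:10 UTC on Oct 10.
Add 9 hours and 28 minutes leg 1 → 09:38 UTC.
Add 3 hours 28 minutes layover in Tehran → 13:06 UTC.
Add 14 hours and 55 minutes leg 2 → 04:01 UTC (Oct 11).
Casablanca is UTC+1:00, so local arrival = 04:01 + 1:00 = 05:01 on Oct 11.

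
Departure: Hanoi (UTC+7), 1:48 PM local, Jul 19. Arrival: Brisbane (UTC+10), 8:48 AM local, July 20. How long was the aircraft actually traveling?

16 hours

Departure in UTC: 1:48 PM − 7:00 = 6:48 AM on Jul 19.
Arrival in UTC: 8:48 AM − 10:00 = 10:48 PM on Jul 19.
Elapsed = 10:48 PM − 6:48 AM = 16 hours.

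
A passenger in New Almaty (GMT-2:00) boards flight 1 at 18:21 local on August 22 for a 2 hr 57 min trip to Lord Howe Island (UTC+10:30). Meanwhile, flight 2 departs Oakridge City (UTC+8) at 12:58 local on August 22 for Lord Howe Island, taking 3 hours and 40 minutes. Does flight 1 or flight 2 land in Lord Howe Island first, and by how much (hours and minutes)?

Flight 1 in UTC: 18:21 + 2:00 = 20:21 on Aug 22.
+2 hours 57 minutes → arrive 23:18 UTC on Aug 22.
Flight 2 in UTC: 12:58 − 8:00 = 04:58 on Aug 22.
+3 hours 40 minutes → arrive 08:38 UTC on Aug 22.
Flight 2 lands earlier by 14 hours 40 minutes.

the second, by 14 hours 40 minutes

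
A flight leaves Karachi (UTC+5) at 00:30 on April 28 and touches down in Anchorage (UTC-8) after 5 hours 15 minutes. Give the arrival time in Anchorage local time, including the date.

16:45 on April 27

Convert departure to UTC: 00:30 − 5:00 = 19:30 UTC on Apr 27.
Add 5 hours and 15 minutes travel time → 00:45 UTC (Apr 28).
Anchorage is UTC−8:00, so local arrival = 00:45 − 8:00 = 16:45 on Apr 27.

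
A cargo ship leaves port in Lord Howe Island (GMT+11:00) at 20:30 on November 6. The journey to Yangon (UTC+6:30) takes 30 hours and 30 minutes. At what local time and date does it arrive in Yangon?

Convert departure to UTC: 20:30 − 11:00 = 09:30 UTC on Nov 6.
Add 30 hours 30 minutes travel time → 16:00 UTC (Nov 7).
Yangon is UTC+6:30, so local arrival = 16:00 + 6:30 = 22:30 on Nov 7.

22:30 on Nov 7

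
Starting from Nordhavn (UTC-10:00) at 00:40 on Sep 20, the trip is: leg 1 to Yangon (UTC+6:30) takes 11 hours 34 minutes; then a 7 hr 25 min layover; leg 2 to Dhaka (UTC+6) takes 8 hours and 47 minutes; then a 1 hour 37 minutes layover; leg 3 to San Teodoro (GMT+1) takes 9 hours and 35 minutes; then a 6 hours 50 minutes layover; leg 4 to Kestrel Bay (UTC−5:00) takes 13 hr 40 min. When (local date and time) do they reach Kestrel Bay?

Convert departure to UTC: 00:40 + 10:00 = 10:40 UTC on Sep 20.
Add 11 hours 34 minutes leg 1 → 22:14 UTC.
Add 7 hours 25 minutes layover in Yangon → 05:39 UTC (Sep 21).
Add 8 hours 47 minutes leg 2 → 14:26 UTC.
Add 1 hour and 37 minutes layover in Dhaka → 16:03 UTC.
Add 9 hours 35 minutes leg 3 → 01:38 UTC (Sep 22).
Add 6 hours and 50 minutes layover in San Teodoro → 08:28 UTC.
Add 13 hours 40 minutes leg 4 → 22:08 UTC.
Kestrel Bay is UTC−5:00, so local arrival = 22:08 − 5:00 = 17:08 on Sep 22.

17:08 on Sep 22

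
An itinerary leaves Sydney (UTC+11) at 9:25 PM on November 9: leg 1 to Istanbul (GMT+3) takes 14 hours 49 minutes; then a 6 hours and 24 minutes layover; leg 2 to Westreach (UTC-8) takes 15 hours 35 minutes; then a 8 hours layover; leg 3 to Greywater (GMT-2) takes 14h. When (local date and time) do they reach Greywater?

7:13 PM on Nov 11

Convert departure to UTC: 9:25 PM − 11:00 = 10:25 AM UTC on Nov 9.
Add 14 hours and 49 minutes leg 1 → 1:14 AM UTC (Nov 10).
Add 6 hours and 24 minutes layover in Istanbul → 7:38 AM UTC.
Add 15 hours 35 minutes leg 2 → 11:13 PM UTC.
Add 8 hours layover in Westreach → 7:13 AM UTC (Nov 11).
Add 14 hours leg 3 → 9:13 PM UTC.
Greywater is UTC−2:00, so local arrival = 9:13 PM − 2:00 = 7:13 PM on Nov 11.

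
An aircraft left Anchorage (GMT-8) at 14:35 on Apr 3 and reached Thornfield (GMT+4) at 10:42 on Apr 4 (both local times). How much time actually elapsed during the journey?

Departure in UTC: 14:35 + 8:00 = 22:35 on Apr 3.
Arrival in UTC: 10:42 − 4:00 = 06:42 on Apr 4.
Elapsed = 06:42 − 22:35 (+1 day) = 8 hours 7 minutes.

8 hours 7 minutes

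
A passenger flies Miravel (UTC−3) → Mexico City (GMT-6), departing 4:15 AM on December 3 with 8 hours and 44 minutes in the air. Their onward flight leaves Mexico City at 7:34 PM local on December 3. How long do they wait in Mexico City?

9 hours 35 minutes

Convert departure to UTC: 4:15 AM + 3:00 = 7:15 AM UTC on Dec 3.
Add 8 hours 44 minutes flight time → 3:59 PM UTC.
Mexico City is UTC−6:00, so local arrival = 3:59 PM − 6:00 = 9:59 AM on Dec 3.
Layover = 7:34 PM − 9:59 AM = 9 hours 35 minutes.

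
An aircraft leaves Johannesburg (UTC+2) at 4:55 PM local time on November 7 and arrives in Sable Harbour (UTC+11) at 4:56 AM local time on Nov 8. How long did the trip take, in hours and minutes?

Sable Harbour is 9:00 ahead of Johannesburg.
Clock-face elapsed time (ignoring zones) is 12 hours 1 minute.
Actual elapsed = 12 hours 1 minute − 9:00 = 3 hours 1 minute.

3 hours 1 minute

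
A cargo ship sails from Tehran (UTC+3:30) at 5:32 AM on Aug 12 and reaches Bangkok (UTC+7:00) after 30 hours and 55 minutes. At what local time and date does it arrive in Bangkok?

Convert departure to UTC: 5:32 AM − 3:30 = 2:02 AM UTC on Aug 12.
Add 30 hours 55 minutes travel time → 8:57 AM UTC (Aug 13).
Bangkok is UTC+7:00, so local arrival = 8:57 AM + 7:00 = 3:57 PM on Aug 13.

3:57 PM on August 13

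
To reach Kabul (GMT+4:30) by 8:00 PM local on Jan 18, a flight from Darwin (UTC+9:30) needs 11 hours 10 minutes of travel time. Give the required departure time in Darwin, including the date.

1:50 PM on January 18

Target arrival in UTC: 8:00 PM − 4:30 = 3:30 PM on Jan 18.
Subtract 11 hours 10 minutes → departure 4:20 AM UTC on Jan 18.
Darwin is UTC+9:30: 4:20 AM + 9:30 = 1:50 PM on Jan 18.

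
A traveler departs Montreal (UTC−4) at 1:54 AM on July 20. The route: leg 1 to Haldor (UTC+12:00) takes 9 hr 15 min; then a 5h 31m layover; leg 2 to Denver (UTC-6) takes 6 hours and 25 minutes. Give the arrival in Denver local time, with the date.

Convert departure to UTC: 1:54 AM + 4:00 = 5:54 AM UTC on Jul 20.
Add 9 hours and 15 minutes leg 1 → 3:09 PM UTC.
Add 5 hours and 31 minutes layover in Haldor → 8:40 PM UTC.
Add 6 hours and 25 minutes leg 2 → 3:05 AM UTC (Jul 21).
Denver is UTC−6:00, so local arrival = 3:05 AM − 6:00 = 9:05 PM on Jul 20.

9:05 PM on July 20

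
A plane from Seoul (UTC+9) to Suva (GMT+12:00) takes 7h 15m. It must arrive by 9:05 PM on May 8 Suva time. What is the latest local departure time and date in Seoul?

10:50 AM on May 8

Target arrival in UTC: 9:05 PM − 12:00 = 9:05 AM on May 8.
Subtract 7 hours and 15 minutes → departure 1:50 AM UTC on May 8.
Seoul is UTC+9:00: 1:50 AM + 9:00 = 10:50 AM on May 8.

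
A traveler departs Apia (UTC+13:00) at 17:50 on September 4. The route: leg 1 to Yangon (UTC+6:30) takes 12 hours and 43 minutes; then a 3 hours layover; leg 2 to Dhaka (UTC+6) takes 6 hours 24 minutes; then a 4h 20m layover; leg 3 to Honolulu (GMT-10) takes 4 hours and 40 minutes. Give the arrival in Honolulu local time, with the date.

01:57 on September 5

Convert departure to UTC: 17:50 − 13:00 = 04:50 UTC on Sep 4.
Add 12 hours 43 minutes leg 1 → 17:33 UTC.
Add 3 hours layover in Yangon → 20:33 UTC.
Add 6 hours and 24 minutes leg 2 → 02:57 UTC (Sep 5).
Add 4 hours and 20 minutes layover in Dhaka → 07:17 UTC.
Add 4 hours 40 minutes leg 3 → 11:57 UTC.
Honolulu is UTC−10:00, so local arrival = 11:57 − 10:00 = 01:57 on Sep 5.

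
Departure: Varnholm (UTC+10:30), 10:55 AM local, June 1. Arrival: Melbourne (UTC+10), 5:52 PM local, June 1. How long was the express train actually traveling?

Departure in UTC: 10:55 AM − 10:30 = 12:25 AM on Jun 1.
Arrival in UTC: 5:52 PM − 10:00 = 7:52 AM on Jun 1.
Elapsed = 7:52 AM − 12:25 AM = 7 hours 27 minutes.

7 hours 27 minutes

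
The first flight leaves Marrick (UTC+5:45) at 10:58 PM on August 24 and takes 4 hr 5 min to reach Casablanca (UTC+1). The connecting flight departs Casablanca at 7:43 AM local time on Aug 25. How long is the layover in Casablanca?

Convert departure to UTC: 10:58 PM − 5:45 = 5:13 PM UTC on Aug 24.
Add 4 hours and 5 minutes flight time → 9:18 PM UTC.
Casablanca is UTC+1:00, so local arrival = 9:18 PM + 1:00 = 10:18 PM on Aug 24.
Layover = 7:43 AM − 10:18 PM (+1 day) = 9 hours 25 minutes.

9 hours 25 minutes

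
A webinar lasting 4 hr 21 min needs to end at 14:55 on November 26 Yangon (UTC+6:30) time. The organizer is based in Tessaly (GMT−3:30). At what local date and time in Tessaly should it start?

Target end time in UTC: 14:55 − 6:30 = 08:25 on Nov 26.
Subtract 4 hours and 21 minutes → start 04:04 UTC on Nov 26.
Tessaly is UTC−3:30: 04:04 − 3:30 = 00:34 on Nov 26.

00:34 on November 26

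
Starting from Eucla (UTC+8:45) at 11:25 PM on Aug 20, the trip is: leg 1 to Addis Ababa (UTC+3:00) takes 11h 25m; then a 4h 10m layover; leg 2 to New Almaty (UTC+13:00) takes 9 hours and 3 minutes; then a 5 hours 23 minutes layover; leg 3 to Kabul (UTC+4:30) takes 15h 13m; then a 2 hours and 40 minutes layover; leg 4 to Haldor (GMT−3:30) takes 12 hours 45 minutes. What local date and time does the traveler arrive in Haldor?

Convert departure to UTC: 11:25 PM − 8:45 = 2:40 PM UTC on Aug 20.
Add 11 hours 25 minutes leg 1 → 2:05 AM UTC (Aug 21).
Add 4 hours and 10 minutes layover in Addis Ababa → 6:15 AM UTC.
Add 9 hours 3 minutes leg 2 → 3:18 PM UTC.
Add 5 hours and 23 minutes layover in New Almaty → 8:41 PM UTC.
Add 15 hours 13 minutes leg 3 → 11:54 AM UTC (Aug 22).
Add 2 hours and 40 minutes layover in Kabul → 2:34 PM UTC.
Add 12 hours and 45 minutes leg 4 → 3:19 AM UTC (Aug 23).
Haldor is UTC−3:30, so local arrival = 3:19 AM − 3:30 = 11:49 PM on Aug 22.

11:49 PM on Aug 22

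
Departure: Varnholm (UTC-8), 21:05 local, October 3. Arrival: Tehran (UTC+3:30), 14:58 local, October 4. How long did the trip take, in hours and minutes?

Departure in UTC: 21:05 + 8:00 = 05:05 on Oct 4.
Arrival in UTC: 14:58 − 3:30 = 11:28 on Oct 4.
Elapsed = 11:28 − 05:05 = 6 hours 23 minutes.

6 hours 23 minutes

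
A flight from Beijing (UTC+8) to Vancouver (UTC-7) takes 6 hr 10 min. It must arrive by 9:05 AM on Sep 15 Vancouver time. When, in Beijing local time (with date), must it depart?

5:55 PM on Sep 15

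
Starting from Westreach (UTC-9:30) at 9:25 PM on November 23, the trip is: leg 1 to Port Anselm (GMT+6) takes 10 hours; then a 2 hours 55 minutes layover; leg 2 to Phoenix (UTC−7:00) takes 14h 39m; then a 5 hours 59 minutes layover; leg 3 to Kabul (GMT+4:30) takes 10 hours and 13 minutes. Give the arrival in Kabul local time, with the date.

7:11 AM on Nov 26

Convert departure to UTC: 9:25 PM + 9:30 = 6:55 AM UTC on Nov 24.
Add 10 hours leg 1 → 4:55 PM UTC.
Add 2 hours 55 minutes layover in Port Anselm → 7:50 PM UTC.
Add 14 hours 39 minutes leg 2 → 10:29 AM UTC (Nov 25).
Add 5 hours and 59 minutes layover in Phoenix → 4:28 PM UTC.
Add 10 hours and 13 minutes leg 3 → 2:41 AM UTC (Nov 26).
Kabul is UTC+4:30, so local arrival = 2:41 AM + 4:30 = 7:11 AM on Nov 26.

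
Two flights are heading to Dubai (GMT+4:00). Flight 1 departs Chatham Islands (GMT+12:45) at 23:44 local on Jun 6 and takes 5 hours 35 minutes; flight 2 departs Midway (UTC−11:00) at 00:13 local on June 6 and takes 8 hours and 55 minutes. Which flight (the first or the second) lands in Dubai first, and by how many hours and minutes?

Flight 1 in UTC: 23:44 − 12:45 = 10:59 on Jun 6.
+5 hours and 35 minutes → arrive 16:34 UTC on Jun 6.
Flight 2 in UTC: 00:13 + 11:00 = 11:13 on Jun 6.
+8 hours 55 minutes → arrive 20:08 UTC on Jun 6.
Flight 1 lands earlier by 3 hours 34 minutes.

the first, by 3 hours 34 minutes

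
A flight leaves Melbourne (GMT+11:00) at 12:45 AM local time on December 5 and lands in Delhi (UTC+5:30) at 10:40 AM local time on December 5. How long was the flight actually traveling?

15 hours 25 minutes

Departure in UTC: 12:45 AM − 11:00 = 1:45 PM on Dec 4.
Arrival in UTC: 10:40 AM − 5:30 = 5:10 AM on Dec 5.
Elapsed = 5:10 AM − 1:45 PM (+1 day) = 15 hours 25 minutes.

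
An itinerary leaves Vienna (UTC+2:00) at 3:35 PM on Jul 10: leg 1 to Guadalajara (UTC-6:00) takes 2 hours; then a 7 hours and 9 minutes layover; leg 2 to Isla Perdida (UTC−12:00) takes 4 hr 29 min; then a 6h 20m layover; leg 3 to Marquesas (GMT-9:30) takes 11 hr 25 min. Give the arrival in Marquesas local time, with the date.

Convert departure to UTC: 3:35 PM − 2:00 = 1:35 PM UTC on Jul 10.
Add 2 hours leg 1 → 3:35 PM UTC.
Add 7 hours 9 minutes layover in Guadalajara → 10:44 PM UTC.
Add 4 hours and 29 minutes leg 2 → 3:13 AM UTC (Jul 11).
Add 6 hours and 20 minutes layover in Isla Perdida → 9:33 AM UTC.
Add 11 hours 25 minutes leg 3 → 8:58 PM UTC.
Marquesas is UTC−9:30, so local arrival = 8:58 PM − 9:30 = 11:28 AM on Jul 11.

11:28 AM on Jul 11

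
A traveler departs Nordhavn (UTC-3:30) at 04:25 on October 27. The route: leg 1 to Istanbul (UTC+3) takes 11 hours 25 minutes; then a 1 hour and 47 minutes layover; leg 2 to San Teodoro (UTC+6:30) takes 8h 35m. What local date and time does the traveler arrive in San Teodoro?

Convert departure to UTC: 04:25 + 3:30 = 07:55 UTC on Oct 27.
Add 11 hours 25 minutes leg 1 → 19:20 UTC.
Add 1 hour and 47 minutes layover in Istanbul → 21:07 UTC.
Add 8 hours and 35 minutes leg 2 → 05:42 UTC (Oct 28).
San Teodoro is UTC+6:30, so local arrival = 05:42 + 6:30 = 12:12 on Oct 28.

12:12 on October 28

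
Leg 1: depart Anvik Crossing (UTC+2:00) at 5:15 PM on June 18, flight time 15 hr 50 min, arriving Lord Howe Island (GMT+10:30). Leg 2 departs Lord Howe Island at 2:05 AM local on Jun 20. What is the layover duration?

8 hours 30 minutes

Convert departure to UTC: 5:15 PM − 2:00 = 3:15 PM UTC on Jun 18.
Add 15 hours 50 minutes flight time → 7:05 AM UTC (Jun 19).
Lord Howe Island is UTC+10:30, so local arrival = 7:05 AM + 10:30 = 5:35 PM on Jun 19.
Layover = 2:05 AM − 5:35 PM (+1 day) = 8 hours 30 minutes.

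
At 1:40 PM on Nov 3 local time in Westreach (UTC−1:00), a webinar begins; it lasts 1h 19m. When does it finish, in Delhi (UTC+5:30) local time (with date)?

9:29 PM on November 3

Delhi is 6:30 ahead of Westreach.
After 1 hour 19 minutes it is 2:59 PM in Westreach.
Shift by the zone difference: 2:59 PM + 6:30 = 9:29 PM on Nov 3 in Delhi.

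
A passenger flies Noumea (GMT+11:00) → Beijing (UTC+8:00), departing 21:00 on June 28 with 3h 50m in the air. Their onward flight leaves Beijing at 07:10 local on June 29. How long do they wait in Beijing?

9 hours 20 minutes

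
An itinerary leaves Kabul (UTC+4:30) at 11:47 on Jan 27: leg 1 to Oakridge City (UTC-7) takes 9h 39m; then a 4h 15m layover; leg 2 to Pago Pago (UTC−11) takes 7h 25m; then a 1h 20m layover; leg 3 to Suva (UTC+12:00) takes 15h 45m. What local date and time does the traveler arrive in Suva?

09:41 on January 29

Convert departure to UTC: 11:47 − 4:30 = 07:17 UTC on Jan 27.
Add 9 hours 39 minutes leg 1 → 16:56 UTC.
Add 4 hours and 15 minutes layover in Oakridge City → 21:11 UTC.
Add 7 hours 25 minutes leg 2 → 04:36 UTC (Jan 28).
Add 1 hour 20 minutes layover in Pago Pago → 05:56 UTC.
Add 15 hours 45 minutes leg 3 → 21:41 UTC.
Suva is UTC+12:00, so local arrival = 21:41 + 12:00 = 09:41 on Jan 29.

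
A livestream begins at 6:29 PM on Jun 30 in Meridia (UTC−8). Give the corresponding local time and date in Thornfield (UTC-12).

In UTC: 6:29 PM + 8:00 = 2:29 AM on Jul 1.
Thornfield is UTC−12:00: 2:29 AM − 12:00 = 2:29 PM on Jun 30.

2:29 PM on June 30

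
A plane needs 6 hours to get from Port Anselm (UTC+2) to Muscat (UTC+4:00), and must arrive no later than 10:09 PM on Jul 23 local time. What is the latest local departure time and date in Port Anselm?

2:09 PM on Jul 23

Target arrival in UTC: 10:09 PM − 4:00 = 6:09 PM on Jul 23.
Subtract 6 hours → departure 12:09 PM UTC on Jul 23.
Port Anselm is UTC+2:00: 12:09 PM + 2:00 = 2:09 PM on Jul 23.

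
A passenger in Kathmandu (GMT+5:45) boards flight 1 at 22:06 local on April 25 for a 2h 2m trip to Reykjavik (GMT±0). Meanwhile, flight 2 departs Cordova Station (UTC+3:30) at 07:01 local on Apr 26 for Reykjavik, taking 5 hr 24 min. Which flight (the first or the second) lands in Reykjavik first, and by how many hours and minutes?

the first, by 14 hours 32 minutes

Flight 1 in UTC: 22:06 − 5:45 = 16:21 on Apr 25.
+2 hours 2 minutes → arrive 18:23 UTC on Apr 25.
Flight 2 in UTC: 07:01 − 3:30 = 03:31 on Apr 26.
+5 hours 24 minutes → arrive 08:55 UTC on Apr 26.
Flight 1 lands earlier by 14 hours 32 minutes.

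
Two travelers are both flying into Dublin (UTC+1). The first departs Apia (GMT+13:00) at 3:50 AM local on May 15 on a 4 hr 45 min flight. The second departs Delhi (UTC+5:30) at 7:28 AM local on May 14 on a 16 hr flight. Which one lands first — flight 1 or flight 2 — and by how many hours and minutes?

the second, by 1 hour 37 minutes

Flight 1 in UTC: 3:50 AM − 13:00 = 2:50 PM on May 14.
+4 hours 45 minutes → arrive 7:35 PM UTC on May 14.
Flight 2 in UTC: 7:28 AM − 5:30 = 1:58 AM on May 14.
+16 hours → arrive 5:58 PM UTC on May 14.
Flight 2 lands earlier by 1 hour 37 minutes.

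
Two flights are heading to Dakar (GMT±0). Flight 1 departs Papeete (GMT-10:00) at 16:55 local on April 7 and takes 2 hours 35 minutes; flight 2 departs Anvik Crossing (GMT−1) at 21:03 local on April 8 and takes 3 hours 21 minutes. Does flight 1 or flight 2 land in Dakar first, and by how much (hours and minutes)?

the first, by 19 hours 54 minutes

Flight 1 in UTC: 16:55 + 10:00 = 02:55 on Apr 8.
+2 hours and 35 minutes → arrive 05:30 UTC on Apr 8.
Flight 2 in UTC: 21:03 + 1:00 = 22:03 on Apr 8.
+3 hours and 21 minutes → arrive 01:24 UTC on Apr 9.
Flight 1 lands earlier by 19 hours 54 minutes.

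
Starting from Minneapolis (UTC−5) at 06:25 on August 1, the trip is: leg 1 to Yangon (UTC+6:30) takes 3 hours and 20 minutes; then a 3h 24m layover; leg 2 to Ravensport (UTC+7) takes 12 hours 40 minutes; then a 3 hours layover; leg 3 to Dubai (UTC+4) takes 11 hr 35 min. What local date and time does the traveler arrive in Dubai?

01:24 on Aug 3

Convert departure to UTC: 06:25 + 5:00 = 11:25 UTC on Aug 1.
Add 3 hours and 20 minutes leg 1 → 14:45 UTC.
Add 3 hours 24 minutes layover in Yangon → 18:09 UTC.
Add 12 hours and 40 minutes leg 2 → 06:49 UTC (Aug 2).
Add 3 hours layover in Ravensport → 09:49 UTC.
Add 11 hours and 35 minutes leg 3 → 21:24 UTC.
Dubai is UTC+4:00, so local arrival = 21:24 + 4:00 = 01:24 on Aug 3.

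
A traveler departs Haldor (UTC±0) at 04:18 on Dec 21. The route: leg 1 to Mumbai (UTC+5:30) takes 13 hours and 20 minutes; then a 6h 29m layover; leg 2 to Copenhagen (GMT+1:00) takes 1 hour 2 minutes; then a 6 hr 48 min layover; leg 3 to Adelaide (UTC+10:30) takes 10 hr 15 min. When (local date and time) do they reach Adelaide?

04:42 on December 23

Haldor is at UTC+0, so departure is already 04:18 UTC on Dec 21.
Add 13 hours and 20 minutes leg 1 → 17:38 UTC.
Add 6 hours 29 minutes layover in Mumbai → 00:07 UTC (Dec 22).
Add 1 hour 2 minutes leg 2 → 01:09 UTC.
Add 6 hours and 48 minutes layover in Copenhagen → 07:57 UTC.
Add 10 hours 15 minutes leg 3 → 18:12 UTC.
Adelaide is UTC+10:30, so local arrival = 18:12 + 10:30 = 04:42 on Dec 23.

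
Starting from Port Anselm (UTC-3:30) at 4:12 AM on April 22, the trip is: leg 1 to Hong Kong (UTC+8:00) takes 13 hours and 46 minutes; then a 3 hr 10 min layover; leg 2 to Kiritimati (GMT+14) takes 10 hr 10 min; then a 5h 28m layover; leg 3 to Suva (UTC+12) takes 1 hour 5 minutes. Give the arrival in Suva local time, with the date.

5:21 AM on Apr 24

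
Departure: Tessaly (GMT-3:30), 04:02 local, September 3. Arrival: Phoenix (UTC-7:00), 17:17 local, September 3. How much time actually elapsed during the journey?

16 hours 45 minutes

Phoenix is 3:30 behind Tessaly.
Clock-face elapsed time (ignoring zones) is 13 hours 15 minutes.
Actual elapsed = 13 hours 15 minutes + 3:30 = 16 hours 45 minutes.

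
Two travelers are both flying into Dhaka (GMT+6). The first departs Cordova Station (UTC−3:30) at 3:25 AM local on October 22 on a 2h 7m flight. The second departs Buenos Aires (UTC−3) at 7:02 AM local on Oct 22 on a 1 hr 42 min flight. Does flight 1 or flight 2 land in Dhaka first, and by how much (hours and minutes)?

the first, by 2 hours 42 minutes

Flight 1 in UTC: 3:25 AM + 3:30 = 6:55 AM on Oct 22.
+2 hours 7 minutes → arrive 9:02 AM UTC on Oct 22.
Flight 2 in UTC: 7:02 AM + 3:00 = 10:02 AM on Oct 22.
+1 hour 42 minutes → arrive 11:44 AM UTC on Oct 22.
Flight 1 lands earlier by 2 hours 42 minutes.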